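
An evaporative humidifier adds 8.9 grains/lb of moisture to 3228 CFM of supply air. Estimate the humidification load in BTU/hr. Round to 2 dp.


Q = 0.68 * 3228 * 8.9 = 19535.86 BTU/hr

19535.86 BTU/hr


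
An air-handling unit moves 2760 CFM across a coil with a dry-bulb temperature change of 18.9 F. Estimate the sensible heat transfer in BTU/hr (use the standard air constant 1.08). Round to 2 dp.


Q = 1.08 * 2760 * 18.9 = 56337.12 BTU/hr

56337.12 BTU/hr


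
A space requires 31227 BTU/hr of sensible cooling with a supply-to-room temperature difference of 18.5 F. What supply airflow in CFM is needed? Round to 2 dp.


CFM = 31227 / (1.08 * 18.5) = 1562.91

1562.91 CFM


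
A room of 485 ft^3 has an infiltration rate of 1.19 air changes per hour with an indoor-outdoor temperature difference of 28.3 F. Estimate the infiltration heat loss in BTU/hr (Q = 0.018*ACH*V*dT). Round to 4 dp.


Q = 0.018 * 1.19 * 485 * 28.3 = 294.0002 BTU/hr

294.0002 BTU/hr


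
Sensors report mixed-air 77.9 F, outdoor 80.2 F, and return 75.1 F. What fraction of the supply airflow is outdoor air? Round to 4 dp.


frac = (77.9 - 75.1) / (80.2 - 75.1) = 0.5490

0.5490


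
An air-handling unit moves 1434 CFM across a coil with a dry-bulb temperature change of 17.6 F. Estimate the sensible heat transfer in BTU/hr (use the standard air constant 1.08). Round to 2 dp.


Q = 1.08 * 1434 * 17.6 = 27257.47 BTU/hr

27257.47 BTU/hr


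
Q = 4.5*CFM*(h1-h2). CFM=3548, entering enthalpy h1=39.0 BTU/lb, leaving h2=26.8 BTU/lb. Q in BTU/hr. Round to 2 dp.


Q = 4.5 * 3548 * (39.0 - 26.8) = 194785.20 BTU/hr

194785.20 BTU/hr


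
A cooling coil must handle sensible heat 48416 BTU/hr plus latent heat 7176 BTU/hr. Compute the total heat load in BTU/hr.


Qt = 48416 + 7176 = 55592 BTU/hr

55592 BTU/hr


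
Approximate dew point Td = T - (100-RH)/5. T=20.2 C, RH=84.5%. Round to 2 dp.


Td = 20.2 - (100-84.5)/5 = 17.10 C

17.10 C


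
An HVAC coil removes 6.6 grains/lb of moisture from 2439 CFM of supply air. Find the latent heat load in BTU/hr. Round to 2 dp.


Q = 0.68 * 2439 * 6.6 = 10946.23 BTU/hr

10946.23 BTU/hr


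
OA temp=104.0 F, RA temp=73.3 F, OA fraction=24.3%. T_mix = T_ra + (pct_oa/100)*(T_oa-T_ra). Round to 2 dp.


T_mix = 73.3 + (24.3/100)*(104.0-73.3) = 80.76 F

80.76 F


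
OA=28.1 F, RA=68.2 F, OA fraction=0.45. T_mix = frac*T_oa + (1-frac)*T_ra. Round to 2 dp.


T_mix = 0.45*28.1 + 0.55*68.2 = 50.16 F

50.16 F


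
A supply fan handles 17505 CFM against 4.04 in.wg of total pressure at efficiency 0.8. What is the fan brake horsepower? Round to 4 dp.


BHP = 17505 * 4.04 / (6356 * 0.8) = 13.9082 hp

13.9082 hp


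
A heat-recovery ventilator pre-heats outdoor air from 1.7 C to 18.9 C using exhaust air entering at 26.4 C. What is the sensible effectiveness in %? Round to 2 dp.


eff = (18.9-1.7)/(26.4-1.7)*100 = 69.64 %

69.64 %


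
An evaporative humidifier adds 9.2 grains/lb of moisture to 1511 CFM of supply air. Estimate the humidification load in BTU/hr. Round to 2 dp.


Q = 0.68 * 1511 * 9.2 = 9452.82 BTU/hr

9452.82 BTU/hr


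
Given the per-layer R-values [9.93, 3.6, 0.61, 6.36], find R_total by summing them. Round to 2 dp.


R_total = 9.93 + 3.6 + 0.61 + 6.36 = 20.50

20.50


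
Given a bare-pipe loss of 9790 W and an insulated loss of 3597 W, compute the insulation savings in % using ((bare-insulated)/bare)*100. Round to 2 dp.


Savings = ((9790-3597)/9790)*100 = 63.26 %

63.26 %


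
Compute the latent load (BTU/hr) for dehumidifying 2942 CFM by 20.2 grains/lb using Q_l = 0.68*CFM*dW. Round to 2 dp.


Q = 0.68 * 2942 * 20.2 = 40411.31 BTU/hr

40411.31 BTU/hr


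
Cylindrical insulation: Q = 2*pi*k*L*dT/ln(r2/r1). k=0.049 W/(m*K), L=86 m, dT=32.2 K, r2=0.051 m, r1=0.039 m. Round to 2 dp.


Q = 2*pi*0.049*86*32.2/ln(0.051/0.039) = 3178.10 W

3178.10 W


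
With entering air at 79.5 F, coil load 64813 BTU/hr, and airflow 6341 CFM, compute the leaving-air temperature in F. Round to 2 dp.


dT = 64813/(1.08*6341) = 9.4641
T_leave = 79.5 - 9.4641 = 70.04 F

70.04 F


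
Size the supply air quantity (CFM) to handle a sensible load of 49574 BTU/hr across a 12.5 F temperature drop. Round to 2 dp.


CFM = 49574 / (1.08 * 12.5) = 3672.15

3672.15 CFM


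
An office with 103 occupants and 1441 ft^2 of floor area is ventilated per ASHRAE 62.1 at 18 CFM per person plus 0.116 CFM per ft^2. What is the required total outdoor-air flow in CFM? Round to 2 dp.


Total = 103*18 + 1441*0.116 = 2021.16 CFM

2021.16 CFM


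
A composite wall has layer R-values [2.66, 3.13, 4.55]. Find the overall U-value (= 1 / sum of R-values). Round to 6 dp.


R_total = 2.66 + 3.13 + 4.55 = 10.34
U = 1/10.34 = 0.096712

0.096712


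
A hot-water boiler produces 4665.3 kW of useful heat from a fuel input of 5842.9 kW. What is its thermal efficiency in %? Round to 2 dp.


eta = (4665.3/5842.9)*100 = 79.85 %

79.85 %


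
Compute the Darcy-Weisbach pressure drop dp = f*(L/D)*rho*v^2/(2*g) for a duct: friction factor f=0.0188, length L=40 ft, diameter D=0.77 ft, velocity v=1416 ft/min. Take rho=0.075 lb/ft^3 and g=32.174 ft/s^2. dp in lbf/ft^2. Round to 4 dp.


v_fps = 1416/60 = 23.6 ft/s
dp = 0.0188*(40/0.77)*0.075*23.6^2/(2*32.174) = 0.6340 lbf/ft^2

0.6340 lbf/ft^2


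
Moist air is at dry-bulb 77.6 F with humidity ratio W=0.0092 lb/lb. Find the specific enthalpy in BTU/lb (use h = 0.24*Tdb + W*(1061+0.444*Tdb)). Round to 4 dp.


h = 0.24*77.6 + 0.0092*(1061+0.444*77.6) = 28.7022 BTU/lb

28.7022 BTU/lb


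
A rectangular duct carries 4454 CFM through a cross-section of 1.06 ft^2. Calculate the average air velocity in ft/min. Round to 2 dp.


V = 4454 / 1.06 = 4201.89 ft/min

4201.89 ft/min


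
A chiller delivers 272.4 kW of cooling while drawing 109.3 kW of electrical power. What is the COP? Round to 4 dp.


COP = 272.4 / 109.3 = 2.4922

2.4922


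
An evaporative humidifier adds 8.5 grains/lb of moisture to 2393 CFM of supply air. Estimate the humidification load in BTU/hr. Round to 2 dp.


Q = 0.68 * 2393 * 8.5 = 13831.54 BTU/hr

13831.54 BTU/hr


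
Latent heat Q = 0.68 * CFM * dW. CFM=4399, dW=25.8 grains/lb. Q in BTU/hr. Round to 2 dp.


Q = 0.68 * 4399 * 25.8 = 77176.06 BTU/hr

77176.06 BTU/hr


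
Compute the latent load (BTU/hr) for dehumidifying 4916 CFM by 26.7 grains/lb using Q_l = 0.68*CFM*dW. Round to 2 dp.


Q = 0.68 * 4916 * 26.7 = 89254.90 BTU/hr

89254.90 BTU/hr


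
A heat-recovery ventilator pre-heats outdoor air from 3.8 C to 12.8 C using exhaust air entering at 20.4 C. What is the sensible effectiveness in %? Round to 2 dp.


eff = (12.8-3.8)/(20.4-3.8)*100 = 54.22 %

54.22 %


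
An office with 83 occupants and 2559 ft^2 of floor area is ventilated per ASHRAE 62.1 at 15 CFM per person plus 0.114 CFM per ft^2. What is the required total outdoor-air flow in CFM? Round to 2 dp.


Total = 83*15 + 2559*0.114 = 1536.73 CFM

1536.73 CFM


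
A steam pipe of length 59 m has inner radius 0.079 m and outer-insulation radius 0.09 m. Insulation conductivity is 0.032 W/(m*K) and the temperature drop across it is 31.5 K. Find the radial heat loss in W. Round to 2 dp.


Q = 2*pi*0.032*59*31.5/ln(0.09/0.079) = 2866.43 W

2866.43 W


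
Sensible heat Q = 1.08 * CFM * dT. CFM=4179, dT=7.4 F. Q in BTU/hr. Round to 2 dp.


Q = 1.08 * 4179 * 7.4 = 33398.57 BTU/hr

33398.57 BTU/hr


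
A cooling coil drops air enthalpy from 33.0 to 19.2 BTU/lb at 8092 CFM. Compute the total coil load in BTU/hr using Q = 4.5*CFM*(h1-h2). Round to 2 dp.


Q = 4.5 * 8092 * (33.0 - 19.2) = 502513.20 BTU/hr

502513.20 BTU/hr


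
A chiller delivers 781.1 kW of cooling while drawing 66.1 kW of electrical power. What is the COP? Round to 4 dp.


COP = 781.1 / 66.1 = 11.8169

11.8169


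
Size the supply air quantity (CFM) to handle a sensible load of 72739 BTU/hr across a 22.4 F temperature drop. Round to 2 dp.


CFM = 72739 / (1.08 * 22.4) = 3006.74

3006.74 CFM


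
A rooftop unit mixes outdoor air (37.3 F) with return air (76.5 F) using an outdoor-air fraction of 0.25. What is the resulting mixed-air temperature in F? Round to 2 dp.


T_mix = 0.25*37.3 + 0.75*76.5 = 66.70 F

66.70 F


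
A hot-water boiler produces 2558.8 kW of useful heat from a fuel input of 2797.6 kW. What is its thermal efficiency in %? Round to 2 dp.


eta = (2558.8/2797.6)*100 = 91.46 %

91.46 %


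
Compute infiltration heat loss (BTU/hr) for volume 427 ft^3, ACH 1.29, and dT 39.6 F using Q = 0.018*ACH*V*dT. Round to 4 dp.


Q = 0.018 * 1.29 * 427 * 39.6 = 392.6316 BTU/hr

392.6316 BTU/hr


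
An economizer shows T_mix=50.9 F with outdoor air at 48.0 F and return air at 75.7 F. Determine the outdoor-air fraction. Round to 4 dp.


frac = (50.9 - 75.7) / (48.0 - 75.7) = 0.8953

0.8953


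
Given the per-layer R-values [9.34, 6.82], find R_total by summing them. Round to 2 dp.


R_total = 9.34 + 6.82 = 16.16

16.16


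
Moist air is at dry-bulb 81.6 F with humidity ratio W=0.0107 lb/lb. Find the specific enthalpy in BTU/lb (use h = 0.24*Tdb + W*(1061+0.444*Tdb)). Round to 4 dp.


h = 0.24*81.6 + 0.0107*(1061+0.444*81.6) = 31.3244 BTU/lb

31.3244 BTU/lb


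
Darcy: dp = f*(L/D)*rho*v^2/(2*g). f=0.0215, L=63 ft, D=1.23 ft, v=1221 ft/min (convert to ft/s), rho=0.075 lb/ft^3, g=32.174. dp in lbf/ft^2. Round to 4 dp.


v_fps = 1221/60 = 20.35 ft/s
dp = 0.0215*(63/1.23)*0.075*20.35^2/(2*32.174) = 0.5315 lbf/ft^2

0.5315 lbf/ft^2


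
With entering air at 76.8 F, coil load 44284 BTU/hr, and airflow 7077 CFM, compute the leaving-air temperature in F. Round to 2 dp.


dT = 44284/(1.08*7077) = 5.7939
T_leave = 76.8 - 5.7939 = 71.01 F

71.01 F


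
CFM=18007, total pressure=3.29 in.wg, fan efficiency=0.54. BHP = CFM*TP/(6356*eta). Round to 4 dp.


BHP = 18007 * 3.29 / (6356 * 0.54) = 17.2607 hp

17.2607 hp


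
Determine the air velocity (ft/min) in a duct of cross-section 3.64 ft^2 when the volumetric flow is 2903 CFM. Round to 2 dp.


V = 2903 / 3.64 = 797.53 ft/min

797.53 ft/min


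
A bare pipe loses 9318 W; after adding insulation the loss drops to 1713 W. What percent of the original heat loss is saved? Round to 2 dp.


Savings = ((9318-1713)/9318)*100 = 81.62 %

81.62 %


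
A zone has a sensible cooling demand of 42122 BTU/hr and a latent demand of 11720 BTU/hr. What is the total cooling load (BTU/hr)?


Qt = 42122 + 11720 = 53842 BTU/hr

53842 BTU/hr


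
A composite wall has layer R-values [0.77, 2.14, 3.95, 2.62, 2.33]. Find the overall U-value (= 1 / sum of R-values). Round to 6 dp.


R_total = 0.77 + 2.14 + 3.95 + 2.62 + 2.33 = 11.81
U = 1/11.81 = 0.084674

0.084674


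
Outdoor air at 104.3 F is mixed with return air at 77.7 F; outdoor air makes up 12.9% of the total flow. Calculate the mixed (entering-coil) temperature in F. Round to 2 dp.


T_mix = 77.7 + (12.9/100)*(104.3-77.7) = 81.13 F

81.13 F


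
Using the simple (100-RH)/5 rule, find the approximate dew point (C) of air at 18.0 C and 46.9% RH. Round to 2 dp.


Td = 18.0 - (100-46.9)/5 = 7.38 C

7.38 C


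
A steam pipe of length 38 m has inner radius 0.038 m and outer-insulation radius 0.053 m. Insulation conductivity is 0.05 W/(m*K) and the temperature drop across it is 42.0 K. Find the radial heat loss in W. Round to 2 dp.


Q = 2*pi*0.05*38*42.0/ln(0.053/0.038) = 1507.03 W

1507.03 W


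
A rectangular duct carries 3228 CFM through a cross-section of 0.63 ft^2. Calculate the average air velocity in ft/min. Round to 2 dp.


V = 3228 / 0.63 = 5123.81 ft/min

5123.81 ft/min


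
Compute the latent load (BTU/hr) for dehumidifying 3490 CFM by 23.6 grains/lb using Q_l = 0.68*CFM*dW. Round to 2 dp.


Q = 0.68 * 3490 * 23.6 = 56007.52 BTU/hr

56007.52 BTU/hr


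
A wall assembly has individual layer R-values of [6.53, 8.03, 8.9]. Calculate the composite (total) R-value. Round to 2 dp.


R_total = 6.53 + 8.03 + 8.9 = 23.46

23.46


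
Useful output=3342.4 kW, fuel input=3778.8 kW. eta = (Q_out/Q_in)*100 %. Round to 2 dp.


eta = (3342.4/3778.8)*100 = 88.45 %

88.45 %


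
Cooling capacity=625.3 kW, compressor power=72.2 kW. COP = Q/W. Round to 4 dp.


COP = 625.3 / 72.2 = 8.6607

8.6607


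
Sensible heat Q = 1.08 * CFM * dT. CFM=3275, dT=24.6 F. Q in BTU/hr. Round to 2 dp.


Q = 1.08 * 3275 * 24.6 = 87010.20 BTU/hr

87010.20 BTU/hr


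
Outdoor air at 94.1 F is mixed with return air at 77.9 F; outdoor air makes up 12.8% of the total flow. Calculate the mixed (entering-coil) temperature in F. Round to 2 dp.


T_mix = 77.9 + (12.8/100)*(94.1-77.9) = 79.97 F

79.97 F


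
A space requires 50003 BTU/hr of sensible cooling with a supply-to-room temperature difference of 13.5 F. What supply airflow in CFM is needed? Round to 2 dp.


CFM = 50003 / (1.08 * 13.5) = 3429.56

3429.56 CFM


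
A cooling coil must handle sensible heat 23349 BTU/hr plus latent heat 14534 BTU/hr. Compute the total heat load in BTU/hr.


Qt = 23349 + 14534 = 37883 BTU/hr

37883 BTU/hr


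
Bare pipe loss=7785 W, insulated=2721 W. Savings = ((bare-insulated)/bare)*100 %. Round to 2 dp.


Savings = ((7785-2721)/7785)*100 = 65.05 %

65.05 %


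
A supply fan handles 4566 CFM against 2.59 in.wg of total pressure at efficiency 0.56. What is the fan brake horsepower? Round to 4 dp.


BHP = 4566 * 2.59 / (6356 * 0.56) = 3.3225 hp

3.3225 hp


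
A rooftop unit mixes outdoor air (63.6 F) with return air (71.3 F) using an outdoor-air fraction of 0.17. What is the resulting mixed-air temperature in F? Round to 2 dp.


T_mix = 0.17*63.6 + 0.83*71.3 = 69.99 F

69.99 F


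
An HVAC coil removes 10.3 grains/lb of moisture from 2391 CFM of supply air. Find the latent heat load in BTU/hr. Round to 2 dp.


Q = 0.68 * 2391 * 10.3 = 16746.56 BTU/hr

16746.56 BTU/hr


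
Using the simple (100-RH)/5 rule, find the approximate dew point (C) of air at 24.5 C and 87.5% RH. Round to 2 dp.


Td = 24.5 - (100-87.5)/5 = 22.00 C

22.00 C


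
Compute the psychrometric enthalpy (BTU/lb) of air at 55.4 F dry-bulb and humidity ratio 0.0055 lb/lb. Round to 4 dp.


h = 0.24*55.4 + 0.0055*(1061+0.444*55.4) = 19.2668 BTU/lb

19.2668 BTU/lb


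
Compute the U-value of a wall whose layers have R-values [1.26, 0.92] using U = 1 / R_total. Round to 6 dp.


R_total = 1.26 + 0.92 = 2.18
U = 1/2.18 = 0.458716

0.458716


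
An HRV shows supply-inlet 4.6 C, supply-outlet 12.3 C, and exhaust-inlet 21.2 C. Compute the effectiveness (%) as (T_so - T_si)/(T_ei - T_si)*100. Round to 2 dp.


eff = (12.3-4.6)/(21.2-4.6)*100 = 46.39 %

46.39 %


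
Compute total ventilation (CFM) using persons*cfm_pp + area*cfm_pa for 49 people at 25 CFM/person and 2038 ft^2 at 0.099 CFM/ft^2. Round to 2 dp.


Total = 49*25 + 2038*0.099 = 1426.76 CFM

1426.76 CFM


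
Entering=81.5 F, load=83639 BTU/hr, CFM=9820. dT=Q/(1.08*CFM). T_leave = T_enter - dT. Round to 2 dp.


dT = 83639/(1.08*9820) = 7.8863
T_leave = 81.5 - 7.8863 = 73.61 F

73.61 F


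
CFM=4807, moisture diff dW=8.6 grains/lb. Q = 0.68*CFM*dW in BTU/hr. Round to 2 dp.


Q = 0.68 * 4807 * 8.6 = 28111.34 BTU/hr

28111.34 BTU/hr


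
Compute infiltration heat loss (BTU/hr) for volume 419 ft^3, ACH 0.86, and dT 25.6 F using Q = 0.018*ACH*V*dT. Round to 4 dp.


Q = 0.018 * 0.86 * 419 * 25.6 = 166.0447 BTU/hr

166.0447 BTU/hr


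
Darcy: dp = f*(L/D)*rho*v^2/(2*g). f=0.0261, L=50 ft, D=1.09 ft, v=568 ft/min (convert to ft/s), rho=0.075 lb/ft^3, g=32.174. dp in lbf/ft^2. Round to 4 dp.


v_fps = 568/60 = 9.4667 ft/s
dp = 0.0261*(50/1.09)*0.075*9.4667^2/(2*32.174) = 0.1251 lbf/ft^2

0.1251 lbf/ft^2


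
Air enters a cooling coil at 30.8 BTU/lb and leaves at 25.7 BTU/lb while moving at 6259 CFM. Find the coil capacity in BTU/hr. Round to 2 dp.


Q = 4.5 * 6259 * (30.8 - 25.7) = 143644.05 BTU/hr

143644.05 BTU/hr


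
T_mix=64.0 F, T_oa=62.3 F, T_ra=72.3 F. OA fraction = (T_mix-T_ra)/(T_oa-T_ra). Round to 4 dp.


frac = (64.0 - 72.3) / (62.3 - 72.3) = 0.8300

0.8300


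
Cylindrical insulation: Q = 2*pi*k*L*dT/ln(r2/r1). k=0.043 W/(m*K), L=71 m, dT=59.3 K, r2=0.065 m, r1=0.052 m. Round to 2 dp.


Q = 2*pi*0.043*71*59.3/ln(0.065/0.052) = 5097.73 W

5097.73 W


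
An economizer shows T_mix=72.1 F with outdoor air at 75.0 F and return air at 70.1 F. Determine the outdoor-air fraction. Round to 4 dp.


frac = (72.1 - 70.1) / (75.0 - 70.1) = 0.4082

0.4082


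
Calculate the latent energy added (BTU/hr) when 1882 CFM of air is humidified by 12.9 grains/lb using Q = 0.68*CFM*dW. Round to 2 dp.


Q = 0.68 * 1882 * 12.9 = 16508.90 BTU/hr

16508.90 BTU/hr


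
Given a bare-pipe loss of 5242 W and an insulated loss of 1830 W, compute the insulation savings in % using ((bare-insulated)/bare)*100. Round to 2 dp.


Savings = ((5242-1830)/5242)*100 = 65.09 %

65.09 %


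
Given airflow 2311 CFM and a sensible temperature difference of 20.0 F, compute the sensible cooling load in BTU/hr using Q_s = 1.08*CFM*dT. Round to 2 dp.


Q = 1.08 * 2311 * 20.0 = 49917.60 BTU/hr

49917.60 BTU/hr


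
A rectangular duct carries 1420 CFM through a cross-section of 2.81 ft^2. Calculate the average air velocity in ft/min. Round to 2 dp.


V = 1420 / 2.81 = 505.34 ft/min

505.34 ft/min


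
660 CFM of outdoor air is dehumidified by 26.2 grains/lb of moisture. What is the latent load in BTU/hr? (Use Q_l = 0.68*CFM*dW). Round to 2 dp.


Q = 0.68 * 660 * 26.2 = 11758.56 BTU/hr

11758.56 BTU/hr


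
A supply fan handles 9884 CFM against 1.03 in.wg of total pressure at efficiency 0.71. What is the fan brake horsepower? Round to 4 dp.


BHP = 9884 * 1.03 / (6356 * 0.71) = 2.2559 hp

2.2559 hp


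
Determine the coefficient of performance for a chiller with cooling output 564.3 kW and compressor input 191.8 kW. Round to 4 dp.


COP = 564.3 / 191.8 = 2.9421

2.9421


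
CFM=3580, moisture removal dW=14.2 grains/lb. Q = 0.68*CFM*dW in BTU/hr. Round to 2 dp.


Q = 0.68 * 3580 * 14.2 = 34568.48 BTU/hr

34568.48 BTU/hr


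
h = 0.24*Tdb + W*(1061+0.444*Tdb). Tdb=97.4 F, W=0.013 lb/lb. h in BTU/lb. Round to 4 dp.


h = 0.24*97.4 + 0.013*(1061+0.444*97.4) = 37.7312 BTU/lb

37.7312 BTU/lb


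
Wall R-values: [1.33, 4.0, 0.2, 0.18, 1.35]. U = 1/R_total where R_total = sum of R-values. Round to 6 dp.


R_total = 1.33 + 4.0 + 0.2 + 0.18 + 1.35 = 7.06
U = 1/7.06 = 0.141643

0.141643


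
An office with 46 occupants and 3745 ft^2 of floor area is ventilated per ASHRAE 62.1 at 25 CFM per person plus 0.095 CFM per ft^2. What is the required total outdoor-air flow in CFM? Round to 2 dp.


Total = 46*25 + 3745*0.095 = 1505.78 CFM

1505.78 CFM


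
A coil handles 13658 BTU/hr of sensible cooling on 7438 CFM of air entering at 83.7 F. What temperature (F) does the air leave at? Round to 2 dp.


dT = 13658/(1.08*7438) = 1.7002
T_leave = 83.7 - 1.7002 = 82.00 F

82.00 F


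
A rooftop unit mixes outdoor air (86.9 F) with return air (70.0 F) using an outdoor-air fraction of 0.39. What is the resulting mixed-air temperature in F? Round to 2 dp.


T_mix = 0.39*86.9 + 0.61*70.0 = 76.59 F

76.59 F


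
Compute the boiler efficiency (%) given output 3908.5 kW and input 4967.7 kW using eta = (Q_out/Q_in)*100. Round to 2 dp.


eta = (3908.5/4967.7)*100 = 78.68 %

78.68 %


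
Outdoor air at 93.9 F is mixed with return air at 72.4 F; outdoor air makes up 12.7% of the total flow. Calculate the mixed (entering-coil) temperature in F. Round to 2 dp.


T_mix = 72.4 + (12.7/100)*(93.9-72.4) = 75.13 F

75.13 F


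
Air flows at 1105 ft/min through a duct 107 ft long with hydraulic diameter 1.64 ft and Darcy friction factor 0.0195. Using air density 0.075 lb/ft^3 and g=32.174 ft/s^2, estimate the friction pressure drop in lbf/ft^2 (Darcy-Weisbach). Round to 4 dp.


v_fps = 1105/60 = 18.4167 ft/s
dp = 0.0195*(107/1.64)*0.075*18.4167^2/(2*32.174) = 0.5029 lbf/ft^2

0.5029 lbf/ft^2


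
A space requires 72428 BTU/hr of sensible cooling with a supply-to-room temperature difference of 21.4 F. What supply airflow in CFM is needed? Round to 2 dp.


CFM = 72428 / (1.08 * 21.4) = 3133.78

3133.78 CFM


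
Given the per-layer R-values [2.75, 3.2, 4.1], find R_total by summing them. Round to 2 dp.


R_total = 2.75 + 3.2 + 4.1 = 10.05

10.05


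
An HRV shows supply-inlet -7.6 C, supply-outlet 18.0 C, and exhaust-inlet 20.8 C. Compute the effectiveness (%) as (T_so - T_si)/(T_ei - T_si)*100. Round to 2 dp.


eff = (18.0-(-7.6))/(20.8-(-7.6))*100 = 90.14 %

90.14 %


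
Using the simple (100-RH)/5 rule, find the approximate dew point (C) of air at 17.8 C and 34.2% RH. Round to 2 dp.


Td = 17.8 - (100-34.2)/5 = 4.64 C

4.64 C


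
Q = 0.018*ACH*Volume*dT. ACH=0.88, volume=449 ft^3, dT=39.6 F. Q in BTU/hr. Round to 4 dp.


Q = 0.018 * 0.88 * 449 * 39.6 = 281.6415 BTU/hr

281.6415 BTU/hr


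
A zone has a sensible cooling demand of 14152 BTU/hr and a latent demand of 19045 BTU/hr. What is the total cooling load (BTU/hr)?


Qt = 14152 + 19045 = 33197 BTU/hr

33197 BTU/hr


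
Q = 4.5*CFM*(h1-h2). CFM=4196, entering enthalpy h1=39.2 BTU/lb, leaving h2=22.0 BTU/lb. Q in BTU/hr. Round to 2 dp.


Q = 4.5 * 4196 * (39.2 - 22.0) = 324770.40 BTU/hr

324770.40 BTU/hr


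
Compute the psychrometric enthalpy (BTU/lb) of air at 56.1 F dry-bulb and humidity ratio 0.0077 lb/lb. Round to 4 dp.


h = 0.24*56.1 + 0.0077*(1061+0.444*56.1) = 21.8255 BTU/lb

21.8255 BTU/lb


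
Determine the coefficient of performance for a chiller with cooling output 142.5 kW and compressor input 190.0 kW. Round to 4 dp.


COP = 142.5 / 190.0 = 0.7500

0.7500


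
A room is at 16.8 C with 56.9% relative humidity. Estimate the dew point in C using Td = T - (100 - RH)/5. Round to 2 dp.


Td = 16.8 - (100-56.9)/5 = 8.18 C

8.18 C


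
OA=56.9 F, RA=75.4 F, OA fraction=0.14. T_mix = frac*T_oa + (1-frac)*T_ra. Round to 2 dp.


T_mix = 0.14*56.9 + 0.86*75.4 = 72.81 F

72.81 F


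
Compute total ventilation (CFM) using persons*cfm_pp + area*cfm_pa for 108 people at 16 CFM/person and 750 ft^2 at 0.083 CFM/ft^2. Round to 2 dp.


Total = 108*16 + 750*0.083 = 1790.25 CFM

1790.25 CFM


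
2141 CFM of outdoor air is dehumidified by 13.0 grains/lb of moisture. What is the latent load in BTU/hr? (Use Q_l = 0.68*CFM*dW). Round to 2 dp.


Q = 0.68 * 2141 * 13.0 = 18926.44 BTU/hr

18926.44 BTU/hr


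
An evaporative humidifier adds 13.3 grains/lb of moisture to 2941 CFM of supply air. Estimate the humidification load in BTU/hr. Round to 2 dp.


Q = 0.68 * 2941 * 13.3 = 26598.40 BTU/hr

26598.40 BTU/hr


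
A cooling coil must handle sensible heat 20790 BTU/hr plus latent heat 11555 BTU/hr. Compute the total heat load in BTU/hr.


Qt = 20790 + 11555 = 32345 BTU/hr

32345 BTU/hr


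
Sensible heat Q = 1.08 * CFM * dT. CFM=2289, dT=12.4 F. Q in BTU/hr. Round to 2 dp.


Q = 1.08 * 2289 * 12.4 = 30654.29 BTU/hr

30654.29 BTU/hr


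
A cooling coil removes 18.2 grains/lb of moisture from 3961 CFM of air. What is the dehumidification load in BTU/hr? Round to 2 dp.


Q = 0.68 * 3961 * 18.2 = 49021.34 BTU/hr

49021.34 BTU/hr


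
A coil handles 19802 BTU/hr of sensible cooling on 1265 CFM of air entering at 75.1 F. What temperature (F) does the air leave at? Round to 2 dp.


dT = 19802/(1.08*1265) = 14.4942
T_leave = 75.1 - 14.4942 = 60.61 F

60.61 F


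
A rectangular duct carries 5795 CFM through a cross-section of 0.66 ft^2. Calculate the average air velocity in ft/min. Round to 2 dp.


V = 5795 / 0.66 = 8780.30 ft/min

8780.30 ft/min


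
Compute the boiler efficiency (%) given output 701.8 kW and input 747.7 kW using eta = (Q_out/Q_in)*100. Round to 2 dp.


eta = (701.8/747.7)*100 = 93.86 %

93.86 %


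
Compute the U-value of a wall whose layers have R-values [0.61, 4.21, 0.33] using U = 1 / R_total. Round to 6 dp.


R_total = 0.61 + 4.21 + 0.33 = 5.15
U = 1/5.15 = 0.194175

0.194175


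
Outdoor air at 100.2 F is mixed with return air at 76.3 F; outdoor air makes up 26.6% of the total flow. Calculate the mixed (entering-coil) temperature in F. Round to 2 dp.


T_mix = 76.3 + (26.6/100)*(100.2-76.3) = 82.66 F

82.66 F


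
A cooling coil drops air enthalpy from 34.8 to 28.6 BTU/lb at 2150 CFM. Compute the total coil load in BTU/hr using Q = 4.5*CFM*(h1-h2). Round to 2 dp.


Q = 4.5 * 2150 * (34.8 - 28.6) = 59985.00 BTU/hr

59985.00 BTU/hr


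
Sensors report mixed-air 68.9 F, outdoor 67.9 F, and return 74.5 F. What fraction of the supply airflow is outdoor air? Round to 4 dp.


frac = (68.9 - 74.5) / (67.9 - 74.5) = 0.8485

0.8485


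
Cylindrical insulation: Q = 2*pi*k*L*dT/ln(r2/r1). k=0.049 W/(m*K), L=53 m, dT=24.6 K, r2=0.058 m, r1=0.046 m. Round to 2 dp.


Q = 2*pi*0.049*53*24.6/ln(0.058/0.046) = 1731.69 W

1731.69 W


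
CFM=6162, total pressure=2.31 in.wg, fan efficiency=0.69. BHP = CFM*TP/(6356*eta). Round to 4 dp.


BHP = 6162 * 2.31 / (6356 * 0.69) = 3.2456 hp

3.2456 hp


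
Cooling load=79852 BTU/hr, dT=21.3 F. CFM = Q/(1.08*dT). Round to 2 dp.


CFM = 79852 / (1.08 * 21.3) = 3471.22

3471.22 CFM


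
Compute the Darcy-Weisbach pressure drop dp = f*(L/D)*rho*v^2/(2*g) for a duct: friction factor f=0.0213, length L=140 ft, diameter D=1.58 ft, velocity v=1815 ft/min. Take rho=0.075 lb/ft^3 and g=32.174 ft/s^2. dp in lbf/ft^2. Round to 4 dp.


v_fps = 1815/60 = 30.25 ft/s
dp = 0.0213*(140/1.58)*0.075*30.25^2/(2*32.174) = 2.0129 lbf/ft^2

2.0129 lbf/ft^2


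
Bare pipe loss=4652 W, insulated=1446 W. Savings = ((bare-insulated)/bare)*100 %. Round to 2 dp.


Savings = ((4652-1446)/4652)*100 = 68.92 %

68.92 %


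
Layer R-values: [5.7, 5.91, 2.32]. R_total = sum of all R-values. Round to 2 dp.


R_total = 5.7 + 5.91 + 2.32 = 13.93

13.93


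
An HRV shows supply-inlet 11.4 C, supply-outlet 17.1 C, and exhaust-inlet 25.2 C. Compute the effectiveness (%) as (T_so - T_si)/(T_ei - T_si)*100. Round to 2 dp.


eff = (17.1-11.4)/(25.2-11.4)*100 = 41.30 %

41.30 %


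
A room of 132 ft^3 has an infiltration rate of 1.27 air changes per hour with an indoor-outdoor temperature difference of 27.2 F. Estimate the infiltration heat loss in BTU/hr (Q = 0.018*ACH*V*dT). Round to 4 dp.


Q = 0.018 * 1.27 * 132 * 27.2 = 82.0765 BTU/hr

82.0765 BTU/hr


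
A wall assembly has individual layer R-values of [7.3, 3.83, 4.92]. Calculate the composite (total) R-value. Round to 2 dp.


R_total = 7.3 + 3.83 + 4.92 = 16.05

16.05


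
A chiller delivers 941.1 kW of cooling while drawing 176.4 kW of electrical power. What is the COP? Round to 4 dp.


COP = 941.1 / 176.4 = 5.3350

5.3350


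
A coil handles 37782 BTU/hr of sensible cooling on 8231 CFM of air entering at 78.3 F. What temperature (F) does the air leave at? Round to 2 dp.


dT = 37782/(1.08*8231) = 4.2502
T_leave = 78.3 - 4.2502 = 74.05 F

74.05 F


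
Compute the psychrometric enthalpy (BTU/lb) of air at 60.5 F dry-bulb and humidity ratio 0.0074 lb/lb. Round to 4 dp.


h = 0.24*60.5 + 0.0074*(1061+0.444*60.5) = 22.5702 BTU/lb

22.5702 BTU/lb


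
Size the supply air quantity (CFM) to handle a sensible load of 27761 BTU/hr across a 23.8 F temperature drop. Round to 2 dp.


CFM = 27761 / (1.08 * 23.8) = 1080.03

1080.03 CFM


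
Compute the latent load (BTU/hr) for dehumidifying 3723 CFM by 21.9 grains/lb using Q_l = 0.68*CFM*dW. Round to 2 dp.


Q = 0.68 * 3723 * 21.9 = 55442.92 BTU/hr

55442.92 BTU/hr


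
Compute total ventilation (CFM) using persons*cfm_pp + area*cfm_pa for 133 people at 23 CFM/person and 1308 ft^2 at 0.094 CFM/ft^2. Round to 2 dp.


Total = 133*23 + 1308*0.094 = 3181.95 CFM

3181.95 CFM


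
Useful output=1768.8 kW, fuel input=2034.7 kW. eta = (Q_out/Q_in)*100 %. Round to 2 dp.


eta = (1768.8/2034.7)*100 = 86.93 %

86.93 %


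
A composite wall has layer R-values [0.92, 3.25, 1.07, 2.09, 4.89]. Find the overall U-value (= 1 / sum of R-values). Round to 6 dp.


R_total = 0.92 + 3.25 + 1.07 + 2.09 + 4.89 = 12.22
U = 1/12.22 = 0.081833

0.081833


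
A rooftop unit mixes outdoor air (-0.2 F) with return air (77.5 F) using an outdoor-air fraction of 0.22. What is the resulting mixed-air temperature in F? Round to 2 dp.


T_mix = 0.22*(-0.2) + 0.78*77.5 = 60.41 F

60.41 F


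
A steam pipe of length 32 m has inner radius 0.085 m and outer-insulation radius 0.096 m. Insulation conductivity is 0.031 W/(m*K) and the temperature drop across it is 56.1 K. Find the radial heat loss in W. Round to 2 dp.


Q = 2*pi*0.031*32*56.1/ln(0.096/0.085) = 2873.26 W

2873.26 W


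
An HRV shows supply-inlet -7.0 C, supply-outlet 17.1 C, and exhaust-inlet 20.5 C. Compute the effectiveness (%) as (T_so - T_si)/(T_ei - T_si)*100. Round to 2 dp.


eff = (17.1-(-7.0))/(20.5-(-7.0))*100 = 87.64 %

87.64 %


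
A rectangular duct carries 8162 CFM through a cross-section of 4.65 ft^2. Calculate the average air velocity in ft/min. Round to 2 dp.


V = 8162 / 4.65 = 1755.27 ft/min

1755.27 ft/min


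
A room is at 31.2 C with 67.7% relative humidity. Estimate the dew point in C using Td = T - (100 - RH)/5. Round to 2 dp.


Td = 31.2 - (100-67.7)/5 = 24.74 C

24.74 C


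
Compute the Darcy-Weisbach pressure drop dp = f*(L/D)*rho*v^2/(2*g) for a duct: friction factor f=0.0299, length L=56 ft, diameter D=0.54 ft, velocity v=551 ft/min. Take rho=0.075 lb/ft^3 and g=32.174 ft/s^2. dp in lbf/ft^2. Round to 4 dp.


v_fps = 551/60 = 9.1833 ft/s
dp = 0.0299*(56/0.54)*0.075*9.1833^2/(2*32.174) = 0.3048 lbf/ft^2

0.3048 lbf/ft^2


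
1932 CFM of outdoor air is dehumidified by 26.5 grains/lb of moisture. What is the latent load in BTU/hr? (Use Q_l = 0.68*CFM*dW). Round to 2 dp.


Q = 0.68 * 1932 * 26.5 = 34814.64 BTU/hr

34814.64 BTU/hr


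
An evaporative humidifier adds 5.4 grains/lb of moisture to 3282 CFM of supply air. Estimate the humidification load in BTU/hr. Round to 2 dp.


Q = 0.68 * 3282 * 5.4 = 12051.50 BTU/hr

12051.50 BTU/hr


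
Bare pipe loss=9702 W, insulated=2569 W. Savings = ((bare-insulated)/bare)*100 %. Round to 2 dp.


Savings = ((9702-2569)/9702)*100 = 73.52 %

73.52 %


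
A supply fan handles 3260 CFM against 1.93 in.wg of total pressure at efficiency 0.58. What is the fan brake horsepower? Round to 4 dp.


BHP = 3260 * 1.93 / (6356 * 0.58) = 1.7067 hp

1.7067 hp


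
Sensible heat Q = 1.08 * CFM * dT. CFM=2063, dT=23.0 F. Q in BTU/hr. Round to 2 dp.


Q = 1.08 * 2063 * 23.0 = 51244.92 BTU/hr

51244.92 BTU/hr


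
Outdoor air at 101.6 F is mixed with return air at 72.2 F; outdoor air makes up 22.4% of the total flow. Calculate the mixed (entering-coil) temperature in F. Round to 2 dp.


T_mix = 72.2 + (22.4/100)*(101.6-72.2) = 78.79 F

78.79 F


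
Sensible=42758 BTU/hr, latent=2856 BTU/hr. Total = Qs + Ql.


Qt = 42758 + 2856 = 45614 BTU/hr

45614 BTU/hr


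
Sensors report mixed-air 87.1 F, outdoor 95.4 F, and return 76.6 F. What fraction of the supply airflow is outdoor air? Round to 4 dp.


frac = (87.1 - 76.6) / (95.4 - 76.6) = 0.5585

0.5585


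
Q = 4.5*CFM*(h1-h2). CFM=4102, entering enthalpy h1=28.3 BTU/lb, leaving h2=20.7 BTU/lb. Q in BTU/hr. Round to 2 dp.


Q = 4.5 * 4102 * (28.3 - 20.7) = 140288.40 BTU/hr

140288.40 BTU/hr


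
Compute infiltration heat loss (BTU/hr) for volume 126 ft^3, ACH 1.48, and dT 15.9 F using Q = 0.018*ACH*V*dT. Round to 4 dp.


Q = 0.018 * 1.48 * 126 * 15.9 = 53.3706 BTU/hr

53.3706 BTU/hr


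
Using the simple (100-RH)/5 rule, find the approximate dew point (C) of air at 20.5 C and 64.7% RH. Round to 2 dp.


Td = 20.5 - (100-64.7)/5 = 13.44 C

13.44 C


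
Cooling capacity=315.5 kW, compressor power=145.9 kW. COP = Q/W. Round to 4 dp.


COP = 315.5 / 145.9 = 2.1624

2.1624


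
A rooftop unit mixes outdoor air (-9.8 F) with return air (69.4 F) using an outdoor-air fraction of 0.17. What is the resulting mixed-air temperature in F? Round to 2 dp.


T_mix = 0.17*(-9.8) + 0.83*69.4 = 55.94 F

55.94 F


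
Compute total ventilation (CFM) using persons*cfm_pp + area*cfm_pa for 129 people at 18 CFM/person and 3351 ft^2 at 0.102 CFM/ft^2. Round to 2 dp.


Total = 129*18 + 3351*0.102 = 2663.80 CFM

2663.80 CFM


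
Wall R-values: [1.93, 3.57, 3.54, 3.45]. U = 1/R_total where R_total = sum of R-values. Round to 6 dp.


R_total = 1.93 + 3.57 + 3.54 + 3.45 = 12.49
U = 1/12.49 = 0.080064

0.080064


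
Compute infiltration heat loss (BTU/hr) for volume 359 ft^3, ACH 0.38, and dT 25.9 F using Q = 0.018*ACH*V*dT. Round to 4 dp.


Q = 0.018 * 0.38 * 359 * 25.9 = 63.5990 BTU/hr

63.5990 BTU/hr


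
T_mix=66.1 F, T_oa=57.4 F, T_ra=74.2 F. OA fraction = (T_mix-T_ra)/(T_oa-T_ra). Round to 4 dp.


frac = (66.1 - 74.2) / (57.4 - 74.2) = 0.4821

0.4821


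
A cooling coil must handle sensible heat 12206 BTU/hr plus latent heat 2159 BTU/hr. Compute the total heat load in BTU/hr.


Qt = 12206 + 2159 = 14365 BTU/hr

14365 BTU/hr


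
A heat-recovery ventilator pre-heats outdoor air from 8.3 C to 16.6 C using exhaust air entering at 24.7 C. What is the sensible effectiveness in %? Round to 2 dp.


eff = (16.6-8.3)/(24.7-8.3)*100 = 50.61 %

50.61 %


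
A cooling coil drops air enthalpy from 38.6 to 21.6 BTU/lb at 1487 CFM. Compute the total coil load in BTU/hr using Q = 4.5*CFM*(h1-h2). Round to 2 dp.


Q = 4.5 * 1487 * (38.6 - 21.6) = 113755.50 BTU/hr

113755.50 BTU/hr


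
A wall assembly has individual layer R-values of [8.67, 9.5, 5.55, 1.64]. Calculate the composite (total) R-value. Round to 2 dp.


R_total = 8.67 + 9.5 + 5.55 + 1.64 = 25.36

25.36


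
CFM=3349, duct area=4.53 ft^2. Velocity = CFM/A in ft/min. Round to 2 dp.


V = 3349 / 4.53 = 739.29 ft/min

739.29 ft/min


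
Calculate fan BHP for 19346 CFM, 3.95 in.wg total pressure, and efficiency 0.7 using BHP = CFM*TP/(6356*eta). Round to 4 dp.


BHP = 19346 * 3.95 / (6356 * 0.7) = 17.1754 hp

17.1754 hp


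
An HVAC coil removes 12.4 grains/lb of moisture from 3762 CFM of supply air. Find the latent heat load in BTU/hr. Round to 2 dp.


Q = 0.68 * 3762 * 12.4 = 31721.18 BTU/hr

31721.18 BTU/hr


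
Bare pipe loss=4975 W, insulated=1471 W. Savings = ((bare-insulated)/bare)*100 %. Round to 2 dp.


Savings = ((4975-1471)/4975)*100 = 70.43 %

70.43 %


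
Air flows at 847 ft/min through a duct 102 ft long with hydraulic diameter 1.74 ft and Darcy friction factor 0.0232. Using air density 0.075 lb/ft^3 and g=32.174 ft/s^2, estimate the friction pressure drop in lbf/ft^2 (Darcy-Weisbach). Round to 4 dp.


v_fps = 847/60 = 14.1167 ft/s
dp = 0.0232*(102/1.74)*0.075*14.1167^2/(2*32.174) = 0.3159 lbf/ft^2

0.3159 lbf/ft^2


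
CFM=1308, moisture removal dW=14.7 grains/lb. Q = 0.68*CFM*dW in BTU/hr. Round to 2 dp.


Q = 0.68 * 1308 * 14.7 = 13074.77 BTU/hr

13074.77 BTU/hr


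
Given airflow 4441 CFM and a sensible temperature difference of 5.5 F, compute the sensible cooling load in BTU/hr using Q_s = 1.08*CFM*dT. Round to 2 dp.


Q = 1.08 * 4441 * 5.5 = 26379.54 BTU/hr

26379.54 BTU/hr


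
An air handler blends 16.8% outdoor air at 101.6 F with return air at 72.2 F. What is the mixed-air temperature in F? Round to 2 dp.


T_mix = 72.2 + (16.8/100)*(101.6-72.2) = 77.14 F

77.14 F


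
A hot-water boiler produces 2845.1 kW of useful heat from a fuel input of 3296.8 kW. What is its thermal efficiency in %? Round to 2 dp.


eta = (2845.1/3296.8)*100 = 86.30 %

86.30 %


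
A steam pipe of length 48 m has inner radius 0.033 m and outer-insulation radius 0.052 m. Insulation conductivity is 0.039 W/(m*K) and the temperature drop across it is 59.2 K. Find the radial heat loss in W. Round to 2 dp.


Q = 2*pi*0.039*48*59.2/ln(0.052/0.033) = 1531.26 W

1531.26 W


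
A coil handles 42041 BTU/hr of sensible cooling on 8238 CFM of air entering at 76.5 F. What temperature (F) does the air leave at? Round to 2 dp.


dT = 42041/(1.08*8238) = 4.7253
T_leave = 76.5 - 4.7253 = 71.77 F

71.77 F


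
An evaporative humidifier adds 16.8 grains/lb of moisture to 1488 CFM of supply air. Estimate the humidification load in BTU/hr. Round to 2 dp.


Q = 0.68 * 1488 * 16.8 = 16998.91 BTU/hr

16998.91 BTU/hr


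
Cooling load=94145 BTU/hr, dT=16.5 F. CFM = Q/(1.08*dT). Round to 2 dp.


CFM = 94145 / (1.08 * 16.5) = 5283.11

5283.11 CFM


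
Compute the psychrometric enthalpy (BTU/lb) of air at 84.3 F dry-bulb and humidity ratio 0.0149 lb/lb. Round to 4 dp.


h = 0.24*84.3 + 0.0149*(1061+0.444*84.3) = 36.5986 BTU/lb

36.5986 BTU/lb


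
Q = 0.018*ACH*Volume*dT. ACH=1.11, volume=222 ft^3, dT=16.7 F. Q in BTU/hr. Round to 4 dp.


Q = 0.018 * 1.11 * 222 * 16.7 = 74.0739 BTU/hr

74.0739 BTU/hr


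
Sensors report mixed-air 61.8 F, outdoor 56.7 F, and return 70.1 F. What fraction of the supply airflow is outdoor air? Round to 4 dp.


frac = (61.8 - 70.1) / (56.7 - 70.1) = 0.6194

0.6194


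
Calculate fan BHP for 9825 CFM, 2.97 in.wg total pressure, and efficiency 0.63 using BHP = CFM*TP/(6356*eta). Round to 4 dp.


BHP = 9825 * 2.97 / (6356 * 0.63) = 7.2873 hp

7.2873 hp


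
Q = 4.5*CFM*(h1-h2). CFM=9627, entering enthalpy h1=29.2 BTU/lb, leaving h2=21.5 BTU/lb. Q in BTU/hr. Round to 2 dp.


Q = 4.5 * 9627 * (29.2 - 21.5) = 333575.55 BTU/hr

333575.55 BTU/hr


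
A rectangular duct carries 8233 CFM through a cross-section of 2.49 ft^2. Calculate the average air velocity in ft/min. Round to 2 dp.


V = 8233 / 2.49 = 3306.43 ft/min

3306.43 ft/min


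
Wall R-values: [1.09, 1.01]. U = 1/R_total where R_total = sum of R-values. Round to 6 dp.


R_total = 1.09 + 1.01 = 2.10
U = 1/2.10 = 0.476190

0.476190


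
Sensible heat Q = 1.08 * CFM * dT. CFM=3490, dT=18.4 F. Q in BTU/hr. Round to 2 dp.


Q = 1.08 * 3490 * 18.4 = 69353.28 BTU/hr

69353.28 BTU/hr


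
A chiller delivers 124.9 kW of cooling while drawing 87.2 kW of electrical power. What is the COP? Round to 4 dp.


COP = 124.9 / 87.2 = 1.4323

1.4323


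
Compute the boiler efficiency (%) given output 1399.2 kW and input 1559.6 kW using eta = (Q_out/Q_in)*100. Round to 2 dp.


eta = (1399.2/1559.6)*100 = 89.72 %

89.72 %


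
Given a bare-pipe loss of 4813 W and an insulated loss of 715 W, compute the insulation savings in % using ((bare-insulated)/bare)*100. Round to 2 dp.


Savings = ((4813-715)/4813)*100 = 85.14 %

85.14 %


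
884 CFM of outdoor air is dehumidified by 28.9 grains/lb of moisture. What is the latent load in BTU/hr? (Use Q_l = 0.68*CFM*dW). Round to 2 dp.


Q = 0.68 * 884 * 28.9 = 17372.37 BTU/hr

17372.37 BTU/hr


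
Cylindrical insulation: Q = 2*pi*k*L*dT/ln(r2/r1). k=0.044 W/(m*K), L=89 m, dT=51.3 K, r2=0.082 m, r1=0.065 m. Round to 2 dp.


Q = 2*pi*0.044*89*51.3/ln(0.082/0.065) = 5432.89 W

5432.89 W


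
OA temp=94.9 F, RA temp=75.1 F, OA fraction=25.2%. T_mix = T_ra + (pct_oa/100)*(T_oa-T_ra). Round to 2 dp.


T_mix = 75.1 + (25.2/100)*(94.9-75.1) = 80.09 F

80.09 F


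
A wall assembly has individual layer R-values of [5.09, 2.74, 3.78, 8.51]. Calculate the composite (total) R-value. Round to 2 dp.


R_total = 5.09 + 2.74 + 3.78 + 8.51 = 20.12

20.12


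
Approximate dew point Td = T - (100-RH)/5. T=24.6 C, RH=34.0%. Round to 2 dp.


Td = 24.6 - (100-34.0)/5 = 11.40 C

11.40 C


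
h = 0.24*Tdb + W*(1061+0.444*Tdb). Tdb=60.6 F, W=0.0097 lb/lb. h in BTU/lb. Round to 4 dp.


h = 0.24*60.6 + 0.0097*(1061+0.444*60.6) = 25.0967 BTU/lb

25.0967 BTU/lb
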